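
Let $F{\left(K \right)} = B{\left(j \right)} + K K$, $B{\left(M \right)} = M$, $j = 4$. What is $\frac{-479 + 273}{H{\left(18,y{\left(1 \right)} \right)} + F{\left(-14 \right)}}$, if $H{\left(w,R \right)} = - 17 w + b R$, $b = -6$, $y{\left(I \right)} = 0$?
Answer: $\frac{103}{53} \approx 1.9434$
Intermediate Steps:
$F{\left(K \right)} = 4 + K^{2}$ ($F{\left(K \right)} = 4 + K K = 4 + K^{2}$)
$H{\left(w,R \right)} = - 17 w - 6 R$
$\frac{-479 + 273}{H{\left(18,y{\left(1 \right)} \right)} + F{\left(-14 \right)}} = \frac{-479 + 273}{\left(\left(-17\right) 18 - 0\right) + \left(4 + \left(-14\right)^{2}\right)} = - \frac{206}{\left(-306 + 0\right) + \left(4 + 196\right)} = - \frac{206}{-306 + 200} = - \frac{206}{-106} = \left(-206\right) \left(- \frac{1}{106}\right) = \frac{103}{53}$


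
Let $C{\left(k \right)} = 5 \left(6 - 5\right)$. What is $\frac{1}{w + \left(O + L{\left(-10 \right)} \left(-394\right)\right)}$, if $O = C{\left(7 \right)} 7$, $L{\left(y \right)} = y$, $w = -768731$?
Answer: $- \frac{1}{764756} \approx -1.3076 \cdot 10^{-6}$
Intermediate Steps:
$C{\left(k \right)} = 5$ ($C{\left(k \right)} = 5 \cdot 1 = 5$)
$O = 35$ ($O = 5 \cdot 7 = 35$)
$\frac{1}{w + \left(O + L{\left(-10 \right)} \left(-394\right)\right)} = \frac{1}{-768731 + \left(35 - -3940\right)} = \frac{1}{-768731 + \left(35 + 3940\right)} = \frac{1}{-768731 + 3975} = \frac{1}{-764756} = - \frac{1}{764756}$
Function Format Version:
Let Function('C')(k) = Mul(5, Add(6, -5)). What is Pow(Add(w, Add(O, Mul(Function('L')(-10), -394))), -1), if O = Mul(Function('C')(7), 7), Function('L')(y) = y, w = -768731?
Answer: Rational(-1, 764756) ≈ -1.3076e-6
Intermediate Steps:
Function('C')(k) = 5 (Function('C')(k) = Mul(5, 1) = 5)
O = 35 (O = Mul(5, 7) = 35)
Pow(Add(w, Add(O, Mul(Function('L')(-10), -394))), -1) = Pow(Add(-768731, Add(35, Mul(-10, -394))), -1) = Pow(Add(-768731, Add(35, 3940)), -1) = Pow(Add(-768731, 3975), -1) = Pow(-764756, -1) = Rational(-1, 764756)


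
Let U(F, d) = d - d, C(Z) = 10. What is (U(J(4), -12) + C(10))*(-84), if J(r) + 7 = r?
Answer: -840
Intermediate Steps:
J(r) = -7 + r
U(F, d) = 0
(U(J(4), -12) + C(10))*(-84) = (0 + 10)*(-84) = 10*(-84) = -840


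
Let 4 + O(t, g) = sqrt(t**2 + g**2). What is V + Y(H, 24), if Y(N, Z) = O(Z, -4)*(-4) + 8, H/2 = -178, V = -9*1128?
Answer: -10128 - 16*sqrt(37) ≈ -10225.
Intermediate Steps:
V = -10152
H = -356 (H = 2*(-178) = -356)
O(t, g) = -4 + sqrt(g**2 + t**2) (O(t, g) = -4 + sqrt(t**2 + g**2) = -4 + sqrt(g**2 + t**2))
Y(N, Z) = 24 - 4*sqrt(16 + Z**2) (Y(N, Z) = (-4 + sqrt((-4)**2 + Z**2))*(-4) + 8 = (-4 + sqrt(16 + Z**2))*(-4) + 8 = (16 - 4*sqrt(16 + Z**2)) + 8 = 24 - 4*sqrt(16 + Z**2))
V + Y(H, 24) = -10152 + (24 - 4*sqrt(16 + 24**2)) = -10152 + (24 - 4*sqrt(16 + 576)) = -10152 + (24 - 16*sqrt(37)) = -10128 - 16*sqrt(37)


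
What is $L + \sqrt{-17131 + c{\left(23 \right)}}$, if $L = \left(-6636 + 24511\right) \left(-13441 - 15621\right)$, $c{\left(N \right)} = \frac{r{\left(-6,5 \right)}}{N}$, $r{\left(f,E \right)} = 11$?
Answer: $-519483250 + \frac{3 i \sqrt{1006894}}{23} \approx -5.1948 \cdot 10^{8} + 130.88 i$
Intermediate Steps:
$c{\left(N \right)} = \frac{11}{N}$
$L = -519483250$ ($L = 17875 \left(-29062\right) = -519483250$)
$L + \sqrt{-17131 + c{\left(23 \right)}} = -519483250 + \sqrt{-17131 + \frac{11}{23}} = -519483250 + \sqrt{- \frac{394002}{23}} = -519483250 + \frac{3 i \sqrt{1006894}}{23}$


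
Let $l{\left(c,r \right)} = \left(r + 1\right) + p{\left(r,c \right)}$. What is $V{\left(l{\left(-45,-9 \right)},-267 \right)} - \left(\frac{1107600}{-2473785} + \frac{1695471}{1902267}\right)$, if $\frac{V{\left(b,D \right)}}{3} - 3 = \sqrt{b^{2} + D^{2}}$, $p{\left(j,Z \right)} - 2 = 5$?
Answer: $\frac{298258639532}{34857774597} + 3 \sqrt{71290} \approx 809.56$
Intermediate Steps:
$p{\left(j,Z \right)} = 7$ ($p{\left(j,Z \right)} = 2 + 5 = 7$)
$l{\left(c,r \right)} = 8 + r$ ($l{\left(c,r \right)} = \left(r + 1\right) + 7 = \left(1 + r\right) + 7 = 8 + r$)
$V{\left(b,D \right)} = 9 + 3 \sqrt{D^{2} + b^{2}}$ ($V{\left(b,D \right)} = 9 + 3 \sqrt{b^{2} + D^{2}} = 9 + 3 \sqrt{D^{2} + b^{2}}$)
$V{\left(l{\left(-45,-9 \right)},-267 \right)} - \left(\frac{1107600}{-2473785} + \frac{1695471}{1902267}\right) = \left(9 + 3 \sqrt{\left(-267\right)^{2} + \left(8 - 9\right)^{2}}\right) - \left(\frac{1107600}{-2473785} + \frac{1695471}{1902267}\right) = \left(9 + 3 \sqrt{71289 + \left(-1\right)^{2}}\right) - \left(1107600 \left(- \frac{1}{2473785}\right) + 1695471 \cdot \frac{1}{1902267}\right) = \left(9 + 3 \sqrt{71289 + 1}\right) - \left(- \frac{73840}{164919} + \frac{565157}{634089}\right) = \left(9 + 3 \sqrt{71290}\right) - \frac{15461331841}{34857774597} = \frac{298258639532}{34857774597} + 3 \sqrt{71290}$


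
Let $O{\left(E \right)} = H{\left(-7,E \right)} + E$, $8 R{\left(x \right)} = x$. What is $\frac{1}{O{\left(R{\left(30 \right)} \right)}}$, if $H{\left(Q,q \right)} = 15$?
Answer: $\frac{4}{75} \approx 0.053333$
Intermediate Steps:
$R{\left(x \right)} = \frac{x}{8}$
$O{\left(E \right)} = 15 + E$
$\frac{1}{O{\left(R{\left(30 \right)} \right)}} = \frac{1}{15 + \frac{1}{8} \cdot 30} = \frac{1}{15 + \frac{15}{4}} = \frac{1}{\frac{75}{4}} = \frac{4}{75}$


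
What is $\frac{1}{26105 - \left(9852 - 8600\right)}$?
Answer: $\frac{1}{24853} \approx 4.0237 \cdot 10^{-5}$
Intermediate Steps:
$\frac{1}{26105 - \left(9852 - 8600\right)} = \frac{1}{26105 - 1252} = \frac{1}{24853}$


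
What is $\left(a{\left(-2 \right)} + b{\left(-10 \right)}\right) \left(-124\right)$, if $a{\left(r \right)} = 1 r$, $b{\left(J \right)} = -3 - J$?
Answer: $-620$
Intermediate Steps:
$a{\left(r \right)} = r$
$\left(a{\left(-2 \right)} + b{\left(-10 \right)}\right) \left(-124\right) = \left(-2 - -7\right) \left(-124\right) = \left(-2 + \left(-3 + 10\right)\right) \left(-124\right) = \left(-2 + 7\right) \left(-124\right) = 5 \left(-124\right) = -620$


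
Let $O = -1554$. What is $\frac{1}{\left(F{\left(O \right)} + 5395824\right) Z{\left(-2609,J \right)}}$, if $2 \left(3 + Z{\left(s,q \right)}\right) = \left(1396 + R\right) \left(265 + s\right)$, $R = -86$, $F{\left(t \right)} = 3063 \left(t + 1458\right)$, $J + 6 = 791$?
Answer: $- \frac{1}{7832874033648} \approx -1.2767 \cdot 10^{-13}$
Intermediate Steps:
$J = 785$ ($J = -6 + 791 = 785$)
$F{\left(t \right)} = 4465854 + 3063 t$ ($F{\left(t \right)} = 3063 \left(1458 + t\right) = 4465854 + 3063 t$)
$Z{\left(s,q \right)} = 173572 + 655 s$ ($Z{\left(s,q \right)} = -3 + \frac{\left(1396 - 86\right) \left(265 + s\right)}{2} = -3 + \frac{1310 \left(265 + s\right)}{2} = -3 + \frac{347150 + 1310 s}{2} = -3 + \left(173575 + 655 s\right) = 173572 + 655 s$)
$\frac{1}{\left(F{\left(O \right)} + 5395824\right) Z{\left(-2609,J \right)}} = \frac{1}{\left(\left(4465854 + 3063 \left(-1554\right)\right) + 5395824\right) \left(173572 + 655 \left(-2609\right)\right)} = \frac{1}{\left(\left(4465854 - 4759902\right) + 5395824\right) \left(173572 - 1708895\right)} = \frac{1}{\left(-294048 + 5395824\right) \left(-1535323\right)} = \frac{1}{5101776} \left(- \frac{1}{1535323}\right) = - \frac{1}{7832874033648}$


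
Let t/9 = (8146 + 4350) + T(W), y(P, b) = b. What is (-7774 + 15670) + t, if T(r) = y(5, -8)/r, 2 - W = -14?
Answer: 240711/2 ≈ 1.2036e+5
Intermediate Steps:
W = 16 (W = 2 - 1*(-14) = 2 + 14 = 16)
T(r) = -8/r
t = 224919/2 (t = 9*((8146 + 4350) - 8/16) = 9*(12496 - 8*1/16) = 9*(12496 - ½) = 9*(24991/2) = 224919/2 ≈ 1.1246e+5)
(-7774 + 15670) + t = (-7774 + 15670) + 224919/2 = 7896 + 224919/2 = 240711/2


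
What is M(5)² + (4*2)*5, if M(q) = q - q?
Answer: 40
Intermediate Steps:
M(q) = 0
M(5)² + (4*2)*5 = 0² + (4*2)*5 = 0 + 8*5 = 0 + 40 = 40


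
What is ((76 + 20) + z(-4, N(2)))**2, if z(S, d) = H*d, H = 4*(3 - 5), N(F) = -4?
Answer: 16384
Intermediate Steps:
H = -8 (H = 4*(-2) = -8)
z(S, d) = -8*d
((76 + 20) + z(-4, N(2)))**2 = ((76 + 20) - 8*(-4))**2 = (96 + 32)**2 = 128**2 = 16384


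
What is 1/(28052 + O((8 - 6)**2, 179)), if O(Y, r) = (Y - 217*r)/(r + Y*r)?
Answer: 895/25067701 ≈ 3.5703e-5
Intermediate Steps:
O(Y, r) = (Y - 217*r)/(r + Y*r)
1/(28052 + O((8 - 6)**2, 179)) = 1/(28052 + ((8 - 6)**2 - 217*179)/(179*(1 + (8 - 6)**2))) = 1/(28052 + (2**2 - 38843)/(179*(1 + 2**2))) = 1/(28052 + (4 - 38843)/(179*(1 + 4))) = 1/(28052 + (1/179)*(-38839)/5) = 1/(28052 + (1/179)*(1/5)*(-38839)) = 1/(28052 - 38839/895) = 1/(25067701/895) = 895/25067701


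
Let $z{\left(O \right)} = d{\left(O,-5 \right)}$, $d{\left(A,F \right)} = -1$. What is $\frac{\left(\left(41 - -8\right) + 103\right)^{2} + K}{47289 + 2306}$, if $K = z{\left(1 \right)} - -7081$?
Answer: $\frac{4312}{7085} \approx 0.60861$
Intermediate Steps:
$z{\left(O \right)} = -1$
$K = 7080$ ($K = -1 - -7081 = -1 + 7081 = 7080$)
$\frac{\left(\left(41 - -8\right) + 103\right)^{2} + K}{47289 + 2306} = \frac{\left(\left(41 - -8\right) + 103\right)^{2} + 7080}{47289 + 2306} = \frac{\left(\left(41 + 8\right) + 103\right)^{2} + 7080}{49595} = \left(\left(49 + 103\right)^{2} + 7080\right) \frac{1}{49595} = \left(152^{2} + 7080\right) \frac{1}{49595} = \left(23104 + 7080\right) \frac{1}{49595} = 30184 \cdot \frac{1}{49595} = \frac{4312}{7085}$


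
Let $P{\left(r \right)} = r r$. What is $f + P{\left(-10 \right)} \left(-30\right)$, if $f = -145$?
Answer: $-3145$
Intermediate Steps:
$P{\left(r \right)} = r^{2}$
$f + P{\left(-10 \right)} \left(-30\right) = -145 + \left(-10\right)^{2} \left(-30\right) = -145 + 100 \left(-30\right) = -145 - 3000 = -3145$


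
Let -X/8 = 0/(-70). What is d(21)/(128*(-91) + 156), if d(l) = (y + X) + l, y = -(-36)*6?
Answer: -237/11492 ≈ -0.020623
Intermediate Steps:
y = 216 (y = -18*(-12) = 216)
X = 0 (X = -0/(-70) = -0*(-1)/70 = -8*0 = 0)
d(l) = 216 + l (d(l) = (216 + 0) + l = 216 + l)
d(21)/(128*(-91) + 156) = (216 + 21)/(128*(-91) + 156) = 237/(-11648 + 156) = 237/(-11492) = 237*(-1/11492) = -237/11492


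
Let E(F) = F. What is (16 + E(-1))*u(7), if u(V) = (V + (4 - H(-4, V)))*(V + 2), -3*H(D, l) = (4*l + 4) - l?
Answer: 2610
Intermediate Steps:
H(D, l) = -4/3 - l (H(D, l) = -((4*l + 4) - l)/3 = -((4 + 4*l) - l)/3 = -(4 + 3*l)/3 = -4/3 - l)
u(V) = (2 + V)*(16/3 + 2*V) (u(V) = (V + (4 - (-4/3 - V)))*(V + 2) = (V + (4 + (4/3 + V)))*(2 + V) = (V + (16/3 + V))*(2 + V) = (16/3 + 2*V)*(2 + V) = (2 + V)*(16/3 + 2*V))
(16 + E(-1))*u(7) = (16 - 1)*(32/3 + 2*7**2 + (28/3)*7) = 15*(32/3 + 2*49 + 196/3) = 15*(32/3 + 98 + 196/3) = 15*174 = 2610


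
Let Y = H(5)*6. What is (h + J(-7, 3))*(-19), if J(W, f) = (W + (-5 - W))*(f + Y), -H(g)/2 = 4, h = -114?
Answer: -2109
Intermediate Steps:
H(g) = -8 (H(g) = -2*4 = -8)
Y = -48 (Y = -8*6 = -48)
J(W, f) = 240 - 5*f (J(W, f) = (W + (-5 - W))*(f - 48) = -5*(-48 + f) = 240 - 5*f)
(h + J(-7, 3))*(-19) = (-114 + (240 - 5*3))*(-19) = (-114 + (240 - 15))*(-19) = (-114 + 225)*(-19) = 111*(-19) = -2109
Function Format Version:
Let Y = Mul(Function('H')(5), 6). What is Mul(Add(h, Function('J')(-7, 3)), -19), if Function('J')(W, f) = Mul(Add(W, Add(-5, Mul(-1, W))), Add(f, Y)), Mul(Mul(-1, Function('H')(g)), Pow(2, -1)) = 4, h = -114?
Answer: -2109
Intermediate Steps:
Function('H')(g) = -8 (Function('H')(g) = Mul(-2, 4) = -8)
Y = -48 (Y = Mul(-8, 6) = -48)
Function('J')(W, f) = Add(240, Mul(-5, f)) (Function('J')(W, f) = Mul(Add(W, Add(-5, Mul(-1, W))), Add(f, -48)) = Mul(-5, Add(-48, f)) = Add(240, Mul(-5, f)))
Mul(Add(h, Function('J')(-7, 3)), -19) = Mul(Add(-114, Add(240, Mul(-5, 3))), -19) = Mul(Add(-114, Add(240, -15)), -19) = Mul(Add(-114, 225), -19) = Mul(111, -19) = -2109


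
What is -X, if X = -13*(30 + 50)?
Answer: 1040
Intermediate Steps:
X = -1040 (X = -13*80 = -1040)
-X = -1*(-1040) = 1040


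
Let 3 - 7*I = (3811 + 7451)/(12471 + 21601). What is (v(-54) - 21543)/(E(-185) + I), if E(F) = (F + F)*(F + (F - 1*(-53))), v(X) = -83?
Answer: -234449432/1271555687 ≈ -0.18438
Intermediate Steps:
I = 45477/119252 (I = 3/7 - (3811 + 7451)/(7*(12471 + 21601)) = 3/7 - 11262/(7*34072) = 3/7 - ⅐*5631/17036 = 3/7 - 5631/119252 = 45477/119252 ≈ 0.38135)
E(F) = 2*F*(53 + 2*F) (E(F) = (2*F)*(F + (F + 53)) = (2*F)*(F + (53 + F)) = (2*F)*(53 + 2*F) = 2*F*(53 + 2*F))
(v(-54) - 21543)/(E(-185) + I) = (-83 - 21543)/(2*(-185)*(53 + 2*(-185)) + 45477/119252) = -21626/(2*(-185)*(53 - 370) + 45477/119252) = -21626/(2*(-185)*(-317) + 45477/119252) = -21626/(117290 + 45477/119252) = -21626/13987112557/119252 = -21626*119252/13987112557 = -234449432/1271555687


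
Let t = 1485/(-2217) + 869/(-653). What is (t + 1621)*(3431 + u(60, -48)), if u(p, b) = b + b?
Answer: 2605554396135/482567 ≈ 5.3994e+6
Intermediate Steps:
u(p, b) = 2*b
t = -965426/482567 (t = 1485*(-1/2217) + 869*(-1/653) = -495/739 - 869/653 = -965426/482567 ≈ -2.0006)
(t + 1621)*(3431 + u(60, -48)) = (-965426/482567 + 1621)*(3431 + 2*(-48)) = 781275681*(3431 - 96)/482567 = (781275681/482567)*3335 = 2605554396135/482567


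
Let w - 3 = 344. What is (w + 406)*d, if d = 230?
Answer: 173190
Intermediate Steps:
w = 347 (w = 3 + 344 = 347)
(w + 406)*d = (347 + 406)*230 = 753*230 = 173190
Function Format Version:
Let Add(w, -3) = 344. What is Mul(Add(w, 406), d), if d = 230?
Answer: 173190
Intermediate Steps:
w = 347 (w = Add(3, 344) = 347)
Mul(Add(w, 406), d) = Mul(Add(347, 406), 230) = Mul(753, 230) = 173190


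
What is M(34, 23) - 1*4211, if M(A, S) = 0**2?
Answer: -4211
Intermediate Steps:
M(A, S) = 0
M(34, 23) - 1*4211 = 0 - 1*4211 = 0 - 4211 = -4211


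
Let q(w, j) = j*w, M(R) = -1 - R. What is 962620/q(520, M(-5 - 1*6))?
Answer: 48131/260 ≈ 185.12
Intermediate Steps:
962620/q(520, M(-5 - 1*6)) = 962620/(((-1 - (-5 - 1*6))*520)) = 962620/(((-1 - (-5 - 6))*520)) = 962620/(((-1 - 1*(-11))*520)) = 962620/(((-1 + 11)*520)) = 962620/((10*520)) = 962620/5200 = 962620*(1/5200) = 48131/260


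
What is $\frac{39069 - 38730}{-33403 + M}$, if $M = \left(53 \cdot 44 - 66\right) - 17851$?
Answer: $- \frac{339}{48988} \approx -0.0069201$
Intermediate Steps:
$M = -15585$ ($M = \left(2332 - 66\right) - 17851 = 2266 - 17851 = -15585$)
$\frac{39069 - 38730}{-33403 + M} = \frac{39069 - 38730}{-33403 - 15585} = \frac{339}{-48988} = 339 \left(- \frac{1}{48988}\right) = - \frac{339}{48988}$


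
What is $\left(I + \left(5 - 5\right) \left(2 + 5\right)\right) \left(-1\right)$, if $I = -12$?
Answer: $12$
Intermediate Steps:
$\left(I + \left(5 - 5\right) \left(2 + 5\right)\right) \left(-1\right) = \left(-12 + \left(5 - 5\right) \left(2 + 5\right)\right) \left(-1\right) = \left(-12 + 0 \cdot 7\right) \left(-1\right) = \left(-12 + 0\right) \left(-1\right) = \left(-12\right) \left(-1\right) = 12$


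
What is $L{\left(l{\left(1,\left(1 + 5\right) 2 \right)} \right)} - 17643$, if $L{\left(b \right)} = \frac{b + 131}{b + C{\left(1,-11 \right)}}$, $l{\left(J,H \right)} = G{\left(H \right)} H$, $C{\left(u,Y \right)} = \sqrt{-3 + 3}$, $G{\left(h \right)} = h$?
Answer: $- \frac{2540317}{144} \approx -17641.0$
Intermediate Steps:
$C{\left(u,Y \right)} = 0$ ($C{\left(u,Y \right)} = \sqrt{0} = 0$)
$l{\left(J,H \right)} = H^{2}$ ($l{\left(J,H \right)} = H H = H^{2}$)
$L{\left(b \right)} = \frac{131 + b}{b}$ ($L{\left(b \right)} = \frac{b + 131}{b + 0} = \frac{131 + b}{b}$)
$L{\left(l{\left(1,\left(1 + 5\right) 2 \right)} \right)} - 17643 = \frac{131 + \left(\left(1 + 5\right) 2\right)^{2}}{\left(\left(1 + 5\right) 2\right)^{2}} - 17643 = \frac{131 + \left(6 \cdot 2\right)^{2}}{\left(6 \cdot 2\right)^{2}} - 17643 = \frac{131 + 12^{2}}{12^{2}} - 17643 = \frac{131 + 144}{144} - 17643 = \frac{1}{144} \cdot 275 - 17643 = \frac{275}{144} - 17643 = - \frac{2540317}{144}$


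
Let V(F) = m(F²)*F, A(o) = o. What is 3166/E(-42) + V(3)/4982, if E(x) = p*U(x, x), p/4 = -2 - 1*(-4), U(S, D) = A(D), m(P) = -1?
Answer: -3943505/418488 ≈ -9.4232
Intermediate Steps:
U(S, D) = D
p = 8 (p = 4*(-2 - 1*(-4)) = 4*(-2 + 4) = 4*2 = 8)
E(x) = 8*x
V(F) = -F
3166/E(-42) + V(3)/4982 = 3166/((8*(-42))) - 1*3/4982 = 3166/(-336) - 3*1/4982 = 3166*(-1/336) - 3/4982 = -1583/168 - 3/4982 = -3943505/418488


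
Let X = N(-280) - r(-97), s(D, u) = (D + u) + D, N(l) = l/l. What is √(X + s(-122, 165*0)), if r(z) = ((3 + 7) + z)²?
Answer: 6*I*√217 ≈ 88.385*I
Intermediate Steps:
N(l) = 1
s(D, u) = u + 2*D
r(z) = (10 + z)²
X = -7568 (X = 1 - (10 - 97)² = 1 - 1*(-87)² = 1 - 1*7569 = 1 - 7569 = -7568)
√(X + s(-122, 165*0)) = √(-7568 + (165*0 + 2*(-122))) = √(-7568 + (0 - 244)) = √(-7568 - 244) = √(-7812) = 6*I*√217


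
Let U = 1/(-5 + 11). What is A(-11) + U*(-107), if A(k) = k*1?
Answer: -173/6 ≈ -28.833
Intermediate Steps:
A(k) = k
U = 1/6 ≈ 0.16667
A(-11) + U*(-107) = -11 + (1/6)*(-107) = -11 - 107/6 = -173/6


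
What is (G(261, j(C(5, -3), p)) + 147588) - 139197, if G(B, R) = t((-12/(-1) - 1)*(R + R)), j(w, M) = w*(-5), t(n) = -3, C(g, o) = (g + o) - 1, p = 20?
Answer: 8388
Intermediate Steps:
C(g, o) = -1 + g + o
j(w, M) = -5*w
G(B, R) = -3
(G(261, j(C(5, -3), p)) + 147588) - 139197 = (-3 + 147588) - 139197 = 147585 - 139197 = 8388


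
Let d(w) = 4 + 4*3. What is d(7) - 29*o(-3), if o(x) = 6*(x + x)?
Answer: 1060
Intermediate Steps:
o(x) = 12*x (o(x) = 6*(2*x) = 12*x)
d(w) = 16 (d(w) = 4 + 12 = 16)
d(7) - 29*o(-3) = 16 - 348*(-3) = 16 - 29*(-36) = 16 + 1044 = 1060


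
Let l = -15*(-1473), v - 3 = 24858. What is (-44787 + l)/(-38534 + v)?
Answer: 22692/13673 ≈ 1.6596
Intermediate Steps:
v = 24861 (v = 3 + 24858 = 24861)
l = 22095
(-44787 + l)/(-38534 + v) = (-44787 + 22095)/(-38534 + 24861) = -22692/(-13673) = -22692*(-1/13673) = 22692/13673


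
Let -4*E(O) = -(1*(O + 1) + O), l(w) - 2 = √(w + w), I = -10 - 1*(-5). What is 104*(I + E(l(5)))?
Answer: -390 + 52*√10 ≈ -225.56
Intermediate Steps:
I = -5 (I = -10 + 5 = -5)
l(w) = 2 + √2*√w (l(w) = 2 + √(w + w) = 2 + √(2*w) = 2 + √2*√w)
E(O) = ¼ + O/2 (E(O) = -(-1)*(1*(O + 1) + O)/4 = -(-1)*(1*(1 + O) + O)/4 = -(-1)*((1 + O) + O)/4 = -(-1)*(1 + 2*O)/4 = -(-1 - 2*O)/4 = ¼ + O/2)
104*(I + E(l(5))) = 104*(-5 + (¼ + (2 + √2*√5)/2)) = 104*(-5 + (¼ + (2 + √10)/2)) = 104*(-5 + (¼ + (1 + √10/2))) = 104*(-5 + (5/4 + √10/2)) = 104*(-15/4 + √10/2) = -390 + 52*√10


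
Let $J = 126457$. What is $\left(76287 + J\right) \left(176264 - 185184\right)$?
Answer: $-1808476480$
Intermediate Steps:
$\left(76287 + J\right) \left(176264 - 185184\right) = \left(76287 + 126457\right) \left(176264 - 185184\right) = 202744 \left(-8920\right) = -1808476480$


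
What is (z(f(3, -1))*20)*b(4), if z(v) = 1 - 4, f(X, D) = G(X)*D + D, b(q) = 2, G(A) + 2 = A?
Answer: -120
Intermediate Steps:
G(A) = -2 + A
f(X, D) = D + D*(-2 + X) (f(X, D) = (-2 + X)*D + D = D*(-2 + X) + D = D + D*(-2 + X))
z(v) = -3
(z(f(3, -1))*20)*b(4) = -3*20*2 = -60*2 = -120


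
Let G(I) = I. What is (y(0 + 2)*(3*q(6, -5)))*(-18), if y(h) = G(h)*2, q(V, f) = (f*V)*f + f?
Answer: -31320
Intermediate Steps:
q(V, f) = f + V*f² (q(V, f) = (V*f)*f + f = V*f² + f = f + V*f²)
y(h) = 2*h (y(h) = h*2 = 2*h)
(y(0 + 2)*(3*q(6, -5)))*(-18) = ((2*(0 + 2))*(3*(-5*(1 + 6*(-5)))))*(-18) = ((2*2)*(3*(-5*(1 - 30))))*(-18) = (4*(3*(-5*(-29))))*(-18) = (4*(3*145))*(-18) = (4*435)*(-18) = 1740*(-18) = -31320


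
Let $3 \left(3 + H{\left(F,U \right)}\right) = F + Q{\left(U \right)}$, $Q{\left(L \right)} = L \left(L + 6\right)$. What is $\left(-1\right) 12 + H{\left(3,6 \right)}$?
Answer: $10$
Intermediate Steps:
$Q{\left(L \right)} = L \left(6 + L\right)$
$H{\left(F,U \right)} = -3 + \frac{F}{3} + \frac{U \left(6 + U\right)}{3}$ ($H{\left(F,U \right)} = -3 + \frac{F + U \left(6 + U\right)}{3} = -3 + \left(\frac{F}{3} + \frac{U \left(6 + U\right)}{3}\right) = -3 + \frac{F}{3} + \frac{U \left(6 + U\right)}{3}$)
$\left(-1\right) 12 + H{\left(3,6 \right)} = \left(-1\right) 12 + \left(-3 + \frac{1}{3} \cdot 3 + \frac{1}{3} \cdot 6 \left(6 + 6\right)\right) = -12 + \left(-3 + 1 + \frac{1}{3} \cdot 6 \cdot 12\right) = -12 + \left(-3 + 1 + 24\right) = -12 + 22 = 10$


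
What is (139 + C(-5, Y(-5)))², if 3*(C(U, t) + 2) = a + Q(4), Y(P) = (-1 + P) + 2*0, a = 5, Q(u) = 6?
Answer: 178084/9 ≈ 19787.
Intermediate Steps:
Y(P) = -1 + P (Y(P) = (-1 + P) + 0 = -1 + P)
C(U, t) = 5/3 (C(U, t) = -2 + (5 + 6)/3 = -2 + (⅓)*11 = -2 + 11/3 = 5/3)
(139 + C(-5, Y(-5)))² = (139 + 5/3)² = (422/3)² = 178084/9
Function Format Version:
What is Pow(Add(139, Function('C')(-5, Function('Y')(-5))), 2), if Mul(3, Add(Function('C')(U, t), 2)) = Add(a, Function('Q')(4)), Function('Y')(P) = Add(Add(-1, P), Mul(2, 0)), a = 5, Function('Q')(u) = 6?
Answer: Rational(178084, 9) ≈ 19787.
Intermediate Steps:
Function('Y')(P) = Add(-1, P) (Function('Y')(P) = Add(Add(-1, P), 0) = Add(-1, P))
Function('C')(U, t) = Rational(5, 3) (Function('C')(U, t) = Add(-2, Mul(Rational(1, 3), Add(5, 6))) = Add(-2, Mul(Rational(1, 3), 11)) = Add(-2, Rational(11, 3)) = Rational(5, 3))
Pow(Add(139, Function('C')(-5, Function('Y')(-5))), 2) = Pow(Add(139, Rational(5, 3)), 2) = Pow(Rational(422, 3), 2) = Rational(178084, 9)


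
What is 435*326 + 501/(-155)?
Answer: 21980049/155 ≈ 1.4181e+5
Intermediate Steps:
435*326 + 501/(-155) = 141810 + 501*(-1/155) = 141810 - 501/155 = 21980049/155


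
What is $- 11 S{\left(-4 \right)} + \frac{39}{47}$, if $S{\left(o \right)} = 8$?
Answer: $- \frac{4097}{47} \approx -87.17$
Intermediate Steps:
$- 11 S{\left(-4 \right)} + \frac{39}{47} = \left(-11\right) 8 + \frac{39}{47} = -88 + 39 \cdot \frac{1}{47} = -88 + \frac{39}{47} = - \frac{4097}{47}$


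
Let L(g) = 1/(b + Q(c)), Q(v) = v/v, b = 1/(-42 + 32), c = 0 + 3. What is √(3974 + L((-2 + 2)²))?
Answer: 8*√559/3 ≈ 63.048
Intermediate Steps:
c = 3
b = -⅒ (b = 1/(-10) = -⅒ ≈ -0.10000)
Q(v) = 1
L(g) = 10/9 (L(g) = 1/(-⅒ + 1) = 1/(9/10) = 10/9)
√(3974 + L((-2 + 2)²)) = √(3974 + 10/9) = √(35776/9) = 8*√559/3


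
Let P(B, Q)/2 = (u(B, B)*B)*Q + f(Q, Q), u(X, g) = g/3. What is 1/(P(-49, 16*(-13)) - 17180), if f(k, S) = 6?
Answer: -3/1050320 ≈ -2.8563e-6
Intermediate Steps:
u(X, g) = g/3 (u(X, g) = g*(⅓) = g/3)
P(B, Q) = 12 + 2*Q*B²/3 (P(B, Q) = 2*(((B/3)*B)*Q + 6) = 2*((B²/3)*Q + 6) = 2*(Q*B²/3 + 6) = 2*(6 + Q*B²/3) = 12 + 2*Q*B²/3)
1/(P(-49, 16*(-13)) - 17180) = 1/((12 + (⅔)*(16*(-13))*(-49)²) - 17180) = 1/((12 + (⅔)*(-208)*2401) - 17180) = 1/((12 - 998816/3) - 17180) = 1/(-998780/3 - 17180) = 1/(-1050320/3) = -3/1050320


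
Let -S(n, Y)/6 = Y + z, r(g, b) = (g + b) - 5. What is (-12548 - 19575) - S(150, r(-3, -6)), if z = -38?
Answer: -32435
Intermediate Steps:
r(g, b) = -5 + b + g (r(g, b) = (b + g) - 5 = -5 + b + g)
S(n, Y) = 228 - 6*Y (S(n, Y) = -6*(Y - 38) = -6*(-38 + Y) = 228 - 6*Y)
(-12548 - 19575) - S(150, r(-3, -6)) = (-12548 - 19575) - (228 - 6*(-5 - 6 - 3)) = -32123 - (228 - 6*(-14)) = -32123 - (228 + 84) = -32123 - 1*312 = -32123 - 312 = -32435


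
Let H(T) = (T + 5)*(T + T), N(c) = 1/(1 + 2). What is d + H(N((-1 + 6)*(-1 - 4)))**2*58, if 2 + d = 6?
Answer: 59716/81 ≈ 737.23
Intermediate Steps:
N(c) = 1/3
d = 4 (d = -2 + 6 = 4)
H(T) = 2*T*(5 + T) (H(T) = (5 + T)*(2*T) = 2*T*(5 + T))
d + H(N((-1 + 6)*(-1 - 4)))**2*58 = 4 + (2*(1/3)*(5 + 1/3))**2*58 = 4 + (2*(1/3)*(16/3))**2*58 = 4 + (32/9)**2*58 = 4 + (1024/81)*58 = 4 + 59392/81 = 59716/81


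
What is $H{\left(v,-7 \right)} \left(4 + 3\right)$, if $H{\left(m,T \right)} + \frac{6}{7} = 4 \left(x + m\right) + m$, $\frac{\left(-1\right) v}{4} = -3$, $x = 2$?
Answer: $470$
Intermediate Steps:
$v = 12$ ($v = \left(-4\right) \left(-3\right) = 12$)
$H{\left(m,T \right)} = \frac{50}{7} + 5 m$ ($H{\left(m,T \right)} = - \frac{6}{7} + \left(4 \left(2 + m\right) + m\right) = - \frac{6}{7} + \left(\left(8 + 4 m\right) + m\right) = - \frac{6}{7} + \left(8 + 5 m\right) = \frac{50}{7} + 5 m$)
$H{\left(v,-7 \right)} \left(4 + 3\right) = \left(\frac{50}{7} + 5 \cdot 12\right) \left(4 + 3\right) = \left(\frac{50}{7} + 60\right) 7 = \frac{470}{7} \cdot 7 = 470$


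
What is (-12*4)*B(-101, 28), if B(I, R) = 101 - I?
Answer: -9696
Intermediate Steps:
(-12*4)*B(-101, 28) = (-12*4)*(101 - 1*(-101)) = -48*(101 + 101) = -48*202 = -9696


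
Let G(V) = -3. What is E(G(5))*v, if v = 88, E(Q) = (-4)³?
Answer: -5632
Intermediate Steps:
E(Q) = -64
E(G(5))*v = -64*88 = -5632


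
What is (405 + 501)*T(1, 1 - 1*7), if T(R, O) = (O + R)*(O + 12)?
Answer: -27180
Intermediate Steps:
T(R, O) = (12 + O)*(O + R) (T(R, O) = (O + R)*(12 + O) = (12 + O)*(O + R))
(405 + 501)*T(1, 1 - 1*7) = (405 + 501)*((1 - 1*7)**2 + 12*(1 - 1*7) + 12*1 + (1 - 1*7)*1) = 906*((1 - 7)**2 + 12*(1 - 7) + 12 + (1 - 7)*1) = 906*((-6)**2 + 12*(-6) + 12 - 6*1) = 906*(36 - 72 + 12 - 6) = 906*(-30) = -27180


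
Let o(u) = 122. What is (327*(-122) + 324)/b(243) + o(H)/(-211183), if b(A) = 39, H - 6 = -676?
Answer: -2785505356/2745379 ≈ -1014.6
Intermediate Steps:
H = -670 (H = 6 - 676 = -670)
(327*(-122) + 324)/b(243) + o(H)/(-211183) = (327*(-122) + 324)/39 + 122/(-211183) = (-39894 + 324)*(1/39) + 122*(-1/211183) = -39570*1/39 - 122/211183 = -13190/13 - 122/211183 = -2785505356/2745379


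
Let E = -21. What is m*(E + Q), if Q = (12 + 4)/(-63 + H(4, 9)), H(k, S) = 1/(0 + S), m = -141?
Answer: 848115/283 ≈ 2996.9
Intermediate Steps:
H(k, S) = 1/S
Q = -72/283 (Q = (12 + 4)/(-63 + 1/9) = 16/(-63 + 1/9) = 16/(-566/9) = 16*(-9/566) = -72/283 ≈ -0.25442)
m*(E + Q) = -141*(-21 - 72/283) = -141*(-6015/283) = 848115/283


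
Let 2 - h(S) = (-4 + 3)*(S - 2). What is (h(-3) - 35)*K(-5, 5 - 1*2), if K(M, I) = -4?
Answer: 152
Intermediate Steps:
h(S) = S (h(S) = 2 - (-4 + 3)*(S - 2) = 2 - (-1)*(-2 + S) = 2 - (2 - S) = 2 + (-2 + S) = S)
(h(-3) - 35)*K(-5, 5 - 1*2) = (-3 - 35)*(-4) = -38*(-4) = 152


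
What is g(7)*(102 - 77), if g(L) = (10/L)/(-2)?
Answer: -125/7 ≈ -17.857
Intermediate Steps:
g(L) = -5/L (g(L) = (10/L)*(-1/2) = -5/L)
g(7)*(102 - 77) = (-5/7)*(102 - 77) = -5*1/7*25 = -5/7*25 = -125/7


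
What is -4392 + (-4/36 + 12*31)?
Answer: -36181/9 ≈ -4020.1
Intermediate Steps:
-4392 + (-4/36 + 12*31) = -4392 + (-4*1/36 + 372) = -4392 + (-⅑ + 372) = -4392 + 3347/9 = -36181/9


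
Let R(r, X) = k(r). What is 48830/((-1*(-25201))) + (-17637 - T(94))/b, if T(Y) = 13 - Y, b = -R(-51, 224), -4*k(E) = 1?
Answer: -1769666194/25201 ≈ -70222.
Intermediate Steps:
k(E) = -1/4 (k(E) = -1/4*1 = -1/4)
R(r, X) = -1/4
b = 1/4 (b = -1*(-1/4) = 1/4 ≈ 0.25000)
48830/((-1*(-25201))) + (-17637 - T(94))/b = 48830/((-1*(-25201))) + (-17637 - (13 - 1*94))/(1/4) = 48830/25201 + (-17637 - (13 - 94))*4 = 48830*(1/25201) + (-17637 - 1*(-81))*4 = 48830/25201 + (-17637 + 81)*4 = 48830/25201 - 17556*4 = 48830/25201 - 70224 = -1769666194/25201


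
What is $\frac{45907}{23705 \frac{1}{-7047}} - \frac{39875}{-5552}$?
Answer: $- \frac{1795163567333}{131610160} \approx -13640.0$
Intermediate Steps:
$\frac{45907}{23705 \frac{1}{-7047}} - \frac{39875}{-5552} = \frac{45907}{23705 \left(- \frac{1}{7047}\right)} - - \frac{39875}{5552} = \frac{45907}{- \frac{23705}{7047}} + \frac{39875}{5552} = 45907 \left(- \frac{7047}{23705}\right) + \frac{39875}{5552} = - \frac{323506629}{23705} + \frac{39875}{5552} = - \frac{1795163567333}{131610160}$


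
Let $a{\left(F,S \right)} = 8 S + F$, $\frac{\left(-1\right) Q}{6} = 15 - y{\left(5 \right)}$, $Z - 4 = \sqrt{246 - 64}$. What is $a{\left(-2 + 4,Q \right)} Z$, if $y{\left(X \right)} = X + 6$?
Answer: $-760 - 190 \sqrt{182} \approx -3323.2$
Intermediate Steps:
$y{\left(X \right)} = 6 + X$
$Z = 4 + \sqrt{182}$ ($Z = 4 + \sqrt{246 - 64} = 4 + \sqrt{182} \approx 17.491$)
$Q = -24$ ($Q = - 6 \left(15 - \left(6 + 5\right)\right) = - 6 \left(15 - 11\right) = \left(-6\right) 4 = -24$)
$a{\left(F,S \right)} = F + 8 S$
$a{\left(-2 + 4,Q \right)} Z = \left(\left(-2 + 4\right) + 8 \left(-24\right)\right) \left(4 + \sqrt{182}\right) = \left(2 - 192\right) \left(4 + \sqrt{182}\right) = - 190 \left(4 + \sqrt{182}\right) = -760 - 190 \sqrt{182}$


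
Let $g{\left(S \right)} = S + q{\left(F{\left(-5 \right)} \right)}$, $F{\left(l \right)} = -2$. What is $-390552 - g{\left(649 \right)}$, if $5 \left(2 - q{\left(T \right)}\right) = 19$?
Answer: $- \frac{1955996}{5} \approx -3.912 \cdot 10^{5}$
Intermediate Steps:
$q{\left(T \right)} = - \frac{9}{5}$ ($q{\left(T \right)} = 2 - \frac{19}{5} = - \frac{9}{5}$)
$g{\left(S \right)} = - \frac{9}{5} + S$ ($g{\left(S \right)} = S - \frac{9}{5} = - \frac{9}{5} + S$)
$-390552 - g{\left(649 \right)} = -390552 - \left(- \frac{9}{5} + 649\right) = -390552 - \frac{3236}{5} = - \frac{1955996}{5}$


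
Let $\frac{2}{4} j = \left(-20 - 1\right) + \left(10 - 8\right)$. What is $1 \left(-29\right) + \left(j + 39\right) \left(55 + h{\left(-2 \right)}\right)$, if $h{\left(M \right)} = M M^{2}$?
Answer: $18$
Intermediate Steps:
$j = -38$ ($j = 2 \left(\left(-20 - 1\right) + \left(10 - 8\right)\right) = 2 \left(-21 + 2\right) = 2 \left(-19\right) = -38$)
$h{\left(M \right)} = M^{3}$
$1 \left(-29\right) + \left(j + 39\right) \left(55 + h{\left(-2 \right)}\right) = 1 \left(-29\right) + \left(-38 + 39\right) \left(55 + \left(-2\right)^{3}\right) = -29 + 1 \left(55 - 8\right) = -29 + 1 \cdot 47 = -29 + 47 = 18$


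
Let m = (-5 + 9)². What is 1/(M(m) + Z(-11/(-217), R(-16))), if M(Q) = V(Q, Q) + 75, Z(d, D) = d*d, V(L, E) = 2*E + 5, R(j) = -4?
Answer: 47089/5274089 ≈ 0.0089284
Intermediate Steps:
m = 16 (m = 4² = 16)
V(L, E) = 5 + 2*E
Z(d, D) = d²
M(Q) = 80 + 2*Q (M(Q) = (5 + 2*Q) + 75 = 80 + 2*Q)
1/(M(m) + Z(-11/(-217), R(-16))) = 1/((80 + 2*16) + (-11/(-217))²) = 1/((80 + 32) + (-11*(-1/217))²) = 1/(112 + (11/217)²) = 1/(112 + 121/47089) = 1/(5274089/47089) = 47089/5274089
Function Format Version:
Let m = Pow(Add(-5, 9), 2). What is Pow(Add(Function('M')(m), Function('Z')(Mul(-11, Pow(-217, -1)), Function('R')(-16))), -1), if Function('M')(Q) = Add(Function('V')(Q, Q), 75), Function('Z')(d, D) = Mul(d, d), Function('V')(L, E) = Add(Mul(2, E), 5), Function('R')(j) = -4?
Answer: Rational(47089, 5274089) ≈ 0.0089284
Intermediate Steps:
m = 16 (m = Pow(4, 2) = 16)
Function('V')(L, E) = Add(5, Mul(2, E))
Function('Z')(d, D) = Pow(d, 2)
Function('M')(Q) = Add(80, Mul(2, Q)) (Function('M')(Q) = Add(Add(5, Mul(2, Q)), 75) = Add(80, Mul(2, Q)))
Pow(Add(Function('M')(m), Function('Z')(Mul(-11, Pow(-217, -1)), Function('R')(-16))), -1) = Pow(Add(Add(80, Mul(2, 16)), Pow(Mul(-11, Pow(-217, -1)), 2)), -1) = Pow(Add(Add(80, 32), Pow(Mul(-11, Rational(-1, 217)), 2)), -1) = Pow(Add(112, Pow(Rational(11, 217), 2)), -1) = Pow(Add(112, Rational(121, 47089)), -1) = Pow(Rational(5274089, 47089), -1) = Rational(47089, 5274089)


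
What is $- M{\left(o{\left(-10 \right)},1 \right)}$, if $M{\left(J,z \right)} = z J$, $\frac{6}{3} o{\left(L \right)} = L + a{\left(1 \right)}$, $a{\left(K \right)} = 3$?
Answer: $\frac{7}{2} \approx 3.5$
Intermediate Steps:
$o{\left(L \right)} = \frac{3}{2} + \frac{L}{2}$ ($o{\left(L \right)} = \frac{L + 3}{2} = \frac{3 + L}{2} = \frac{3}{2} + \frac{L}{2}$)
$M{\left(J,z \right)} = J z$
$- M{\left(o{\left(-10 \right)},1 \right)} = - \left(\frac{3}{2} + \frac{1}{2} \left(-10\right)\right) 1 = - \left(\frac{3}{2} - 5\right) 1 = - \frac{\left(-7\right) 1}{2} = \left(-1\right) \left(- \frac{7}{2}\right) = \frac{7}{2}$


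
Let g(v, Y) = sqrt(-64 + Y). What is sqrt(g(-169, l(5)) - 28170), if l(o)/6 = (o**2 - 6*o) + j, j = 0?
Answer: sqrt(-28170 + I*sqrt(94)) ≈ 0.029 + 167.84*I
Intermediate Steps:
l(o) = -36*o + 6*o**2 (l(o) = 6*((o**2 - 6*o) + 0) = 6*(o**2 - 6*o) = -36*o + 6*o**2)
sqrt(g(-169, l(5)) - 28170) = sqrt(sqrt(-64 + 6*5*(-6 + 5)) - 28170) = sqrt(sqrt(-64 + 6*5*(-1)) - 28170) = sqrt(sqrt(-64 - 30) - 28170) = sqrt(sqrt(-94) - 28170) = sqrt(I*sqrt(94) - 28170) = sqrt(-28170 + I*sqrt(94))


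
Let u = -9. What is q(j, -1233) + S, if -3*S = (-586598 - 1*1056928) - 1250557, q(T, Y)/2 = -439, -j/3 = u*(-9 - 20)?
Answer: 2891449/3 ≈ 9.6382e+5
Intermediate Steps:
j = -783 (j = -(-27)*(-9 - 20) = -(-27)*(-29) = -3*261 = -783)
q(T, Y) = -878 (q(T, Y) = 2*(-439) = -878)
S = 2894083/3 (S = -((-586598 - 1*1056928) - 1250557)/3 = -((-586598 - 1056928) - 1250557)/3 = -(-1643526 - 1250557)/3 = -⅓*(-2894083) = 2894083/3 ≈ 9.6469e+5)
q(j, -1233) + S = -878 + 2894083/3 = 2891449/3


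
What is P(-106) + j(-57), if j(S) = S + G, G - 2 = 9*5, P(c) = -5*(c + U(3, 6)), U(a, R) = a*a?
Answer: 475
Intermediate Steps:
U(a, R) = a**2
P(c) = -45 - 5*c (P(c) = -5*(c + 3**2) = -5*(c + 9) = -5*(9 + c) = -45 - 5*c)
G = 47 (G = 2 + 9*5 = 2 + 45 = 47)
j(S) = 47 + S (j(S) = S + 47 = 47 + S)
P(-106) + j(-57) = (-45 - 5*(-106)) + (47 - 57) = (-45 + 530) - 10 = 485 - 10 = 475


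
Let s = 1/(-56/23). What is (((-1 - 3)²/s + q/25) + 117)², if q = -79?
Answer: 1853991364/330625 ≈ 5607.5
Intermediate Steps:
s = -23/56 (s = 1/(-56*1/23) = 1/(-56/23) = -23/56 ≈ -0.41071)
(((-1 - 3)²/s + q/25) + 117)² = (((-1 - 3)²/(-23/56) - 79/25) + 117)² = (((-4)²*(-56/23) - 79*1/25) + 117)² = ((16*(-56/23) - 79/25) + 117)² = ((-896/23 - 79/25) + 117)² = (-24217/575 + 117)² = (43058/575)² = 1853991364/330625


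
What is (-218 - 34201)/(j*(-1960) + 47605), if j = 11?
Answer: -34419/26045 ≈ -1.3215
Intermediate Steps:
(-218 - 34201)/(j*(-1960) + 47605) = (-218 - 34201)/(11*(-1960) + 47605) = -34419/(-21560 + 47605) = -34419/26045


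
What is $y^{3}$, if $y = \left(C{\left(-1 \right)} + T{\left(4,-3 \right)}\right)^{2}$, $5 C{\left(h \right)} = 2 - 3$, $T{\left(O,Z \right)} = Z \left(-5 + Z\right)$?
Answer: $\frac{2839760855281}{15625} \approx 1.8174 \cdot 10^{8}$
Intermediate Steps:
$C{\left(h \right)} = - \frac{1}{5}$ ($C{\left(h \right)} = \frac{2 - 3}{5} = \frac{1}{5} \left(-1\right) = - \frac{1}{5}$)
$y = \frac{14161}{25}$ ($y = \left(- \frac{1}{5} - 3 \left(-5 - 3\right)\right)^{2} = \left(- \frac{1}{5} - -24\right)^{2} = \left(- \frac{1}{5} + 24\right)^{2} = \left(\frac{119}{5}\right)^{2} = \frac{14161}{25} \approx 566.44$)
$y^{3} = \left(\frac{14161}{25}\right)^{3} = \frac{2839760855281}{15625}$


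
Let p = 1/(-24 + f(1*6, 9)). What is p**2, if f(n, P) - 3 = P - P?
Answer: 1/441 ≈ 0.0022676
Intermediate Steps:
f(n, P) = 3 (f(n, P) = 3 + (P - P) = 3 + 0 = 3)
p = -1/21 (p = 1/(-24 + 3) = 1/(-21) = -1/21 ≈ -0.047619)
p**2 = (-1/21)**2 = 1/441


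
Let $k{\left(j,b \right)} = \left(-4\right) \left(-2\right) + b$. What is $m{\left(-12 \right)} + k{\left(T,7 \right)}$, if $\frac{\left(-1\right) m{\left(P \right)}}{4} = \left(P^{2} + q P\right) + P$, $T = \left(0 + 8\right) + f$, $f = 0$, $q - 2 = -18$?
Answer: $-1281$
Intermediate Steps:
$q = -16$ ($q = 2 - 18 = -16$)
$T = 8$ ($T = \left(0 + 8\right) + 0 = 8 + 0 = 8$)
$m{\left(P \right)} = - 4 P^{2} + 60 P$ ($m{\left(P \right)} = - 4 \left(\left(P^{2} - 16 P\right) + P\right) = - 4 \left(P^{2} - 15 P\right) = - 4 P^{2} + 60 P$)
$k{\left(j,b \right)} = 8 + b$
$m{\left(-12 \right)} + k{\left(T,7 \right)} = 4 \left(-12\right) \left(15 - -12\right) + \left(8 + 7\right) = 4 \left(-12\right) \left(15 + 12\right) + 15 = 4 \left(-12\right) 27 + 15 = -1296 + 15 = -1281$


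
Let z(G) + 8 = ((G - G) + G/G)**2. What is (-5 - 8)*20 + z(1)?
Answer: -267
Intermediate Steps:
z(G) = -7 (z(G) = -8 + ((G - G) + G/G)**2 = -8 + (0 + 1)**2 = -8 + 1**2 = -8 + 1 = -7)
(-5 - 8)*20 + z(1) = (-5 - 8)*20 - 7 = -13*20 - 7 = -260 - 7 = -267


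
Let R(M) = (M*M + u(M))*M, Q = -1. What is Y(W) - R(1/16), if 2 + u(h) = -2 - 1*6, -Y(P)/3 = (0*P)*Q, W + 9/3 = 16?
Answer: 2559/4096 ≈ 0.62476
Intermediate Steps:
W = 13 (W = -3 + 16 = 13)
Y(P) = 0 (Y(P) = -3*0*P*(-1) = -0*(-1) = -3*0 = 0)
u(h) = -10 (u(h) = -2 + (-2 - 1*6) = -2 + (-2 - 6) = -2 - 8 = -10)
R(M) = M*(-10 + M²) (R(M) = (M*M - 10)*M = (M² - 10)*M = (-10 + M²)*M = M*(-10 + M²))
Y(W) - R(1/16) = 0 - (-10 + (1/16)²)/16 = 0 - (-10 + 1/256)/16 = 0 - (-2559)/(16*256) = 0 - 1*(-2559/4096) = 0 + 2559/4096 = 2559/4096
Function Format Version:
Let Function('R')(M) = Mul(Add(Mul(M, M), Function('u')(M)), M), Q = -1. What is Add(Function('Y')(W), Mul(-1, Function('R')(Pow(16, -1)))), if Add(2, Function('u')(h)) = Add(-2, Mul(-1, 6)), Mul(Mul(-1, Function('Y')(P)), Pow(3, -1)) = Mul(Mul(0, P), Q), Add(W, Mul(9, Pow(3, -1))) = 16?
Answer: Rational(2559, 4096) ≈ 0.62476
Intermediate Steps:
W = 13 (W = Add(-3, 16) = 13)
Function('Y')(P) = 0 (Function('Y')(P) = Mul(-3, Mul(Mul(0, P), -1)) = Mul(-3, Mul(0, -1)) = Mul(-3, 0) = 0)
Function('u')(h) = -10 (Function('u')(h) = Add(-2, Add(-2, Mul(-1, 6))) = Add(-2, Add(-2, -6)) = Add(-2, -8) = -10)
Function('R')(M) = Mul(M, Add(-10, Pow(M, 2))) (Function('R')(M) = Mul(Add(Mul(M, M), -10), M) = Mul(Add(Pow(M, 2), -10), M) = Mul(Add(-10, Pow(M, 2)), M) = Mul(M, Add(-10, Pow(M, 2))))
Add(Function('Y')(W), Mul(-1, Function('R')(Pow(16, -1)))) = Add(0, Mul(-1, Mul(Pow(16, -1), Add(-10, Pow(Pow(16, -1), 2))))) = Add(0, Mul(-1, Mul(Rational(1, 16), Add(-10, Pow(Rational(1, 16), 2))))) = Add(0, Mul(-1, Mul(Rational(1, 16), Add(-10, Rational(1, 256))))) = Add(0, Mul(-1, Mul(Rational(1, 16), Rational(-2559, 256)))) = Add(0, Mul(-1, Rational(-2559, 4096))) = Add(0, Rational(2559, 4096)) = Rational(2559, 4096)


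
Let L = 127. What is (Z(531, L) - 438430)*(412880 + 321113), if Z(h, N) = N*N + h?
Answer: -309576227610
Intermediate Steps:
Z(h, N) = h + N**2 (Z(h, N) = N**2 + h = h + N**2)
(Z(531, L) - 438430)*(412880 + 321113) = ((531 + 127**2) - 438430)*(412880 + 321113) = ((531 + 16129) - 438430)*733993 = (16660 - 438430)*733993 = -421770*733993 = -309576227610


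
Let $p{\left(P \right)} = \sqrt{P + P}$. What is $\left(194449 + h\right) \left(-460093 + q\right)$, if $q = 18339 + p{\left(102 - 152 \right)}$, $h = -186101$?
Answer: $-3687762392 + 83480 i \approx -3.6878 \cdot 10^{9} + 83480.0 i$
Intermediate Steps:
$p{\left(P \right)} = \sqrt{2} \sqrt{P}$ ($p{\left(P \right)} = \sqrt{2 P} = \sqrt{2} \sqrt{P}$)
$q = 18339 + 10 i$ ($q = 18339 + \sqrt{2} \sqrt{102 - 152} = 18339 + \sqrt{2} \sqrt{-50} = 18339 + \sqrt{2} \cdot 5 i \sqrt{2} = 18339 + 10 i \approx 18339.0 + 10.0 i$)
$\left(194449 + h\right) \left(-460093 + q\right) = \left(194449 - 186101\right) \left(-460093 + \left(18339 + 10 i\right)\right) = 8348 \left(-441754 + 10 i\right) = -3687762392 + 83480 i$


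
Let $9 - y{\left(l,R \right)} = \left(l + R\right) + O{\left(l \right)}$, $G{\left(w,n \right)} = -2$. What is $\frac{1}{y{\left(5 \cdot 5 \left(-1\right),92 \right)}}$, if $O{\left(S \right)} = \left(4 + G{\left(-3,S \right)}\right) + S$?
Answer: $- \frac{1}{35} \approx -0.028571$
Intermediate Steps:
$O{\left(S \right)} = 2 + S$ ($O{\left(S \right)} = \left(4 - 2\right) + S = 2 + S$)
$y{\left(l,R \right)} = 7 - R - 2 l$ ($y{\left(l,R \right)} = 9 - \left(\left(l + R\right) + \left(2 + l\right)\right) = 9 - \left(\left(R + l\right) + \left(2 + l\right)\right) = 9 - \left(2 + R + 2 l\right) = 7 - R - 2 l$)
$\frac{1}{y{\left(5 \cdot 5 \left(-1\right),92 \right)}} = \frac{1}{7 - 92 - 2 \cdot 5 \cdot 5 \left(-1\right)} = \frac{1}{7 - 92 - 2 \cdot 25 \left(-1\right)} = \frac{1}{7 - 92 - -50} = \frac{1}{7 - 92 + 50} = \frac{1}{-35} = - \frac{1}{35}$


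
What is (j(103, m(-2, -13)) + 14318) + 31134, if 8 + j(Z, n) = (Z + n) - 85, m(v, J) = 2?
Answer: 45464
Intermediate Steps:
j(Z, n) = -93 + Z + n (j(Z, n) = -8 + ((Z + n) - 85) = -8 + (-85 + Z + n) = -93 + Z + n)
(j(103, m(-2, -13)) + 14318) + 31134 = ((-93 + 103 + 2) + 14318) + 31134 = (12 + 14318) + 31134 = 14330 + 31134 = 45464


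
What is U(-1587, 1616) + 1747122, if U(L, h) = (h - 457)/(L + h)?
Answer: 50667697/29 ≈ 1.7472e+6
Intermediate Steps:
U(L, h) = (-457 + h)/(L + h)
U(-1587, 1616) + 1747122 = (-457 + 1616)/(-1587 + 1616) + 1747122 = 1159/29 + 1747122 = 50667697/29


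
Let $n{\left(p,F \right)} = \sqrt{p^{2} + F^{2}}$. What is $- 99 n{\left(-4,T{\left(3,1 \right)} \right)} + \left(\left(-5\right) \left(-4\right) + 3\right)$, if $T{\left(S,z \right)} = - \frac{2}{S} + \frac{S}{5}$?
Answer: $23 - \frac{33 \sqrt{3601}}{5} \approx -373.06$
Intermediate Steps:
$T{\left(S,z \right)} = - \frac{2}{S} + \frac{S}{5}$ ($T{\left(S,z \right)} = - \frac{2}{S} + S \frac{1}{5} = - \frac{2}{S} + \frac{S}{5}$)
$n{\left(p,F \right)} = \sqrt{F^{2} + p^{2}}$
$- 99 n{\left(-4,T{\left(3,1 \right)} \right)} + \left(\left(-5\right) \left(-4\right) + 3\right) = - 99 \sqrt{\left(- \frac{2}{3} + \frac{1}{5} \cdot 3\right)^{2} + \left(-4\right)^{2}} + \left(\left(-5\right) \left(-4\right) + 3\right) = - 99 \sqrt{\left(\left(-2\right) \frac{1}{3} + \frac{3}{5}\right)^{2} + 16} + \left(20 + 3\right) = - 99 \sqrt{\left(- \frac{2}{3} + \frac{3}{5}\right)^{2} + 16} + 23 = - 99 \sqrt{\left(- \frac{1}{15}\right)^{2} + 16} + 23 = - 99 \sqrt{\frac{1}{225} + 16} + 23 = - 99 \sqrt{\frac{3601}{225}} + 23 = - 99 \frac{\sqrt{3601}}{15} + 23 = - \frac{33 \sqrt{3601}}{5} + 23 = 23 - \frac{33 \sqrt{3601}}{5}$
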